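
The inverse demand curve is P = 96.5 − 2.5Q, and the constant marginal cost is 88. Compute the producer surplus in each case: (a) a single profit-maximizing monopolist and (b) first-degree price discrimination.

Monopoly sets MR = MC: 96.5 − 5Q = 88 ⇒ Q = 1.7, P = 96.5 − 2.5·1.7 = 92.25.
PS = (92.25 − 88)·1.7 = 7.225.
A perfectly discriminating monopolist sells every unit with P(Q) ≥ MC(Q), so output equals the competitive quantity Q = 3.4. Each buyer pays their reservation price, so CS = 0 and the firm captures all surplus.
PS = ½·(96.5 − 88)·3.4 = 14.45.

Monopoly: PS = 7.225; Perfect PD: PS = 14.45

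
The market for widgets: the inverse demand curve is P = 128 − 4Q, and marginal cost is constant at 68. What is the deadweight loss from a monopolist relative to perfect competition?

Under competition P = MC = 68, so Q = (128 − 68)/4 = 15.
The monopolist equates marginal revenue to marginal cost: 128 − 8Q = 68, so Q = 7.5. From demand, P = 98.
DWL is the triangle between Q = 7.5 and Q = 15: ½·(15 − 7.5)·(98 − 68) = 112.5.

DWL = 112.5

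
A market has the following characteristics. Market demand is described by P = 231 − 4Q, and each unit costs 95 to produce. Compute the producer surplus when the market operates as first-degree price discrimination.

PS = 2312

A perfectly discriminating monopolist sells every unit with P(Q) ≥ MC(Q), so output equals the competitive quantity Q = 34. Each buyer pays their reservation price, so CS = 0 and the firm captures all surplus.
PS = ½·(231 − 95)·34 = 2312.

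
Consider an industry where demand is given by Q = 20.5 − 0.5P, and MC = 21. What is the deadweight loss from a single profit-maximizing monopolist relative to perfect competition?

DWL = 25

Inverting demand: P = 41 − 2Q.
Perfect competition: P = MC = 21, so 41 − 2Q = 21 and Q = 10.
A monopolist chooses Q where MR = MC. MR = 41 − 4Q; setting this equal to 21 gives Q = 5 and P = 31.
DWL is the triangle between Q = 5 and Q = 10: ½·(10 − 5)·(31 − 21) = 25.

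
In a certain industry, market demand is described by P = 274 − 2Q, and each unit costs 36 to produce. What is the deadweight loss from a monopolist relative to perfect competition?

DWL = 3540.25

Perfect competition: P = MC = 36, so 274 − 2Q = 36 and Q = 119.
Monopoly sets MR = MC: 274 − 4Q = 36 ⇒ Q = 59.5, P = 274 − 2·59.5 = 155.
DWL is the triangle between Q = 59.5 and Q = 119: ½·(119 − 59.5)·(155 − 36) = 3540.25.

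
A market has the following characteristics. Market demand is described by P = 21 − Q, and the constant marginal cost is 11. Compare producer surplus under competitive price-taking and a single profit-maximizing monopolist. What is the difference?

Under competition P = MC = 11, so Q = (21 − 11)/1 = 10.
PS = (11 − 11)·10 = 0.
Monopoly sets MR = MC: 21 − 2Q = 11 ⇒ Q = 5, P = 21 − 5 = 16.
PS = (16 − 11)·5 = 25.
Change in producer surplus: 25 − 0 = 25.

PS rises by 25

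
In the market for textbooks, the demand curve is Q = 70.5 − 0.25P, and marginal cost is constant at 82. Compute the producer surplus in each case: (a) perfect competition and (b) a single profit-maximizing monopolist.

Competition: PS = 0; Monopoly: PS = 2500

Inverting demand: P = 282 − 4Q.
Perfect competition: P = MC = 82, so 282 − 4Q = 82 and Q = 50.
PS = (82 − 82)·50 = 0.
A monopolist chooses Q where MR = MC. MR = 282 − 8Q; setting this equal to 82 gives Q = 25 and P = 182.
PS = (182 − 82)·25 = 2500.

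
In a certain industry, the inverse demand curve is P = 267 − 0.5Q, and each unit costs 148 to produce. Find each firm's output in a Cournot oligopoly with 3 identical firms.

q_i = 59.5

In a 3-firm Cournot equilibrium, symmetry and the first-order condition give q = (267 − 148)/(2) = 59.5. So Q = 178.5 and P = 177.75.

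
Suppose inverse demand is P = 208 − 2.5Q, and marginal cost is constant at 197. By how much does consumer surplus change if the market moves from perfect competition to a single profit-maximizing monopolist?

Competitive firms price at marginal cost: P = 197, giving Q = 4.4.
CS = ½·(208 − 197)·4.4 = 24.2.
A monopolist chooses Q where MR = MC. MR = 208 − 5Q; setting this equal to 197 gives Q = 2.2 and P = 202.5.
CS = ½·(208 − 202.5)·2.2 = 6.05.
Change in consumer surplus: 6.05 − 24.2 = −18.15.

CS falls by 18.15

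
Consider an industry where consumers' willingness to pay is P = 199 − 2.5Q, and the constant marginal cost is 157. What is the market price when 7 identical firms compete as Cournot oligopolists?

P = 162.25

In a 7-firm Cournot equilibrium, symmetry and the first-order condition give q = (199 − 157)/(20) = 2.1. So Q = 14.7 and P = 162.25.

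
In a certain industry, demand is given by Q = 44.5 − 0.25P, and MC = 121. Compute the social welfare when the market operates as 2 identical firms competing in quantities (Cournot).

Inverting demand: P = 178 − 4Q.
Cournot with 2 identical firms: the symmetric best-response condition is 178 − 12q = 121. Each firm produces q = 4.75, total output Q = 9.5, price P = 140.
CS = ½·(178 − 140)·9.5 = 180.5; PS = (140 − 121)·9.5 = 180.5; TS = 361.

TS = 361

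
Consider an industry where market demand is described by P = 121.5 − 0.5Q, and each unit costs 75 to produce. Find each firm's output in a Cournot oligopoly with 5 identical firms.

q_i = 15.5

With 5 symmetric Cournot firms, each firm's FOC gives 121.5 − 3q = 75, so q = 15.5, Q = 5·15.5 = 77.5, and P = 82.75.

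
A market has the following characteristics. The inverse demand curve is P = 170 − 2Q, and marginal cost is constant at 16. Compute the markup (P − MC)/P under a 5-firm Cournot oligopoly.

With 5 symmetric Cournot firms, each firm's FOC gives 170 − 12q = 16, so q = 77/6, Q = 5·77/6 = 385/6, and P = 125/3.
Lerner index = (P − MC)/P = (125/3 − 16)/(125/3) = 0.616.

Lerner index = 0.616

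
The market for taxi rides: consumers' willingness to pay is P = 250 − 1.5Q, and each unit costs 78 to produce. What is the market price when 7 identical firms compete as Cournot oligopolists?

With 7 symmetric Cournot firms, each firm's FOC gives 250 − 12q = 78, so q = 43/3, Q = 7·43/3 = 301/3, and P = 99.5.

P = 99.5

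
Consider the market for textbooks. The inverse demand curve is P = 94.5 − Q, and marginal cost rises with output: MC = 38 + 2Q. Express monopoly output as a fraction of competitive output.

Q_m/Q_c = 0.75

Monopoly sets MR = MC: 94.5 − 2Q = 38 + 2Q ⇒ Q = 14.125, P = 94.5 − 14.125 = 80.375.
Under competition P = MC: 94.5 − Q = 38 + 2Q ⇒ Q = 113/6, P = 227/3.
Ratio Q_m/Q_c = 14.125/(113/6) = 0.75.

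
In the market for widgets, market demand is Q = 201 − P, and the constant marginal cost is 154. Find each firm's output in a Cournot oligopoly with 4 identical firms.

q_i = 9.4

Inverting demand: P = 201 − Q.
In a 4-firm Cournot equilibrium, symmetry and the first-order condition give q = (201 − 154)/(5) = 9.4. So Q = 37.6 and P = 163.4.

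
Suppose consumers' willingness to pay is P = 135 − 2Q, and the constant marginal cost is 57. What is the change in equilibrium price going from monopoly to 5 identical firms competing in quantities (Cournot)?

P falls by 26

Monopoly sets MR = MC: 135 − 4Q = 57 ⇒ Q = 19.5, P = 135 − 2·19.5 = 96.
Cournot with 5 identical firms: the symmetric best-response condition is 135 − 12q = 57. Each firm produces q = 6.5, total output Q = 32.5, price P = 70.
Change in equilibrium price: 70 − 96 = −26.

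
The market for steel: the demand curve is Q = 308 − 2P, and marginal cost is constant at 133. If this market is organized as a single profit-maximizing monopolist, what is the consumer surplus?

CS = 110.25

Inverting demand: P = 154 − 0.5Q.
The monopolist equates marginal revenue to marginal cost: 154 − Q = 133, so Q = 21. From demand, P = 143.5.
CS = ½·(154 − 143.5)·21 = 110.25.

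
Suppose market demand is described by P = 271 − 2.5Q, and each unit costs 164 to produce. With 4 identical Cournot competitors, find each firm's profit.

With 4 symmetric Cournot firms, each firm's FOC gives 271 − 12.5q = 164, so q = 8.56, Q = 4·8.56 = 34.24, and P = 185.4.
Each firm's profit = (185.4 − 164)·8.56 = 183.184.

π_i = 183.184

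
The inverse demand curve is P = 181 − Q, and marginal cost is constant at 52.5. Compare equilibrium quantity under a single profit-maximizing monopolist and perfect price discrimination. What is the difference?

Q rises by 64.25

A monopolist chooses Q where MR = MC. MR = 181 − 2Q; setting this equal to 52.5 gives Q = 64.25 and P = 116.75.
Under first-degree price discrimination the firm charges each unit its demand price and produces up to where P = MC, i.e. Q = 128.5. Consumer surplus is zero; producer surplus equals total surplus.
Change in equilibrium quantity: 128.5 − 64.25 = 64.25.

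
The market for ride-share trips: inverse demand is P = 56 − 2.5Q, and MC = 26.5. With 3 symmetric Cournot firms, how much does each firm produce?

With 3 symmetric Cournot firms, each firm's FOC gives 56 − 10q = 26.5, so q = 2.95, Q = 3·2.95 = 8.85, and P = 33.875.

q_i = 2.95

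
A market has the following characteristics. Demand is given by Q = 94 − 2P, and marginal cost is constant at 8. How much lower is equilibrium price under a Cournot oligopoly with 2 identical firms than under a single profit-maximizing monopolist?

P falls by 6.5

Inverting demand: P = 47 − 0.5Q.
Monopoly sets MR = MC: 47 − Q = 8 ⇒ Q = 39, P = 47 − 0.5·39 = 27.5.
In a 2-firm Cournot equilibrium, symmetry and the first-order condition give q = (47 − 8)/(1.5) = 26. So Q = 52 and P = 21.
Change in equilibrium price: 21 − 27.5 = −6.5.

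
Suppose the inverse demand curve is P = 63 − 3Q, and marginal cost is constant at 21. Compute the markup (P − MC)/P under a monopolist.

Lerner index = 0.5

Monopoly sets MR = MC: 63 − 6Q = 21 ⇒ Q = 7, P = 63 − 3·7 = 42.
Lerner index = (P − MC)/P = (42 − 21)/42 = 0.5.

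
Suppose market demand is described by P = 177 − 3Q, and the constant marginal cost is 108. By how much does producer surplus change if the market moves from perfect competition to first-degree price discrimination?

PS rises by 793.5

Competitive firms price at marginal cost: P = 108, giving Q = 23.
PS = (108 − 108)·23 = 0.
Under first-degree price discrimination the firm charges each unit its demand price and produces up to where P = MC, i.e. Q = 23. Consumer surplus is zero; producer surplus equals total surplus.
PS = ½·(177 − 108)·23 = 793.5.
Change in producer surplus: 793.5 − 0 = 793.5.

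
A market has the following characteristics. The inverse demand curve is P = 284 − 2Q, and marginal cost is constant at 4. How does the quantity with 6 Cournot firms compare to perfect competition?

Cournot: Q = 120; Competition: Q = 140

With 6 symmetric Cournot firms, each firm's FOC gives 284 − 14q = 4, so q = 20, Q = 6·20 = 120, and P = 44.
Perfect competition: P = MC = 4, so 284 − 2Q = 4 and Q = 140.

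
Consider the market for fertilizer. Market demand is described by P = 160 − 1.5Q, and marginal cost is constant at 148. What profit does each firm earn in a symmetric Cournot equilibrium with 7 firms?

In a 7-firm Cournot equilibrium, symmetry and the first-order condition give q = (160 − 148)/(12) = 1. So Q = 7 and P = 149.5.
Each firm's profit = (149.5 − 148)·1 = 1.5.

π_i = 1.5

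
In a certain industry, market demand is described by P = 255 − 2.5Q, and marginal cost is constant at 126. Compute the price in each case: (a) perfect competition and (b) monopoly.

Competition: P = 126; Monopoly: P = 190.5

Perfect competition: P = MC = 126, so 255 − 2.5Q = 126 and Q = 51.6.
Monopoly sets MR = MC: 255 − 5Q = 126 ⇒ Q = 25.8, P = 255 − 2.5·25.8 = 190.5.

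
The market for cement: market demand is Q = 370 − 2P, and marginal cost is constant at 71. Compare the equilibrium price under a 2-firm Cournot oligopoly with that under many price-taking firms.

Cournot: P = 109; Competition: P = 71

Inverting demand: P = 185 − 0.5Q.
With 2 symmetric Cournot firms, each firm's FOC gives 185 − 1.5q = 71, so q = 76, Q = 2·76 = 152, and P = 109.
Competitive firms price at marginal cost: P = 71, giving Q = 228.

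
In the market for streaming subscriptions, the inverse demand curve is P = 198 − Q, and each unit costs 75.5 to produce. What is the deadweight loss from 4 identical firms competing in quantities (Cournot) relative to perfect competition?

Competitive firms price at marginal cost: P = 75.5, giving Q = 122.5.
Cournot with 4 identical firms: the symmetric best-response condition is 198 − 5q = 75.5. Each firm produces q = 24.5, total output Q = 98, price P = 100.
DWL is the triangle between Q = 98 and Q = 122.5: ½·(122.5 − 98)·(100 − 75.5) = 300.125.

DWL = 300.125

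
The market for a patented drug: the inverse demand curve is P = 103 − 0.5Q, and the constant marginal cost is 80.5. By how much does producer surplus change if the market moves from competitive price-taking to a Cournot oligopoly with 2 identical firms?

Under competition P = MC = 80.5, so Q = (103 − 80.5)/0.5 = 45.
PS = (80.5 − 80.5)·45 = 0.
In a 2-firm Cournot equilibrium, symmetry and the first-order condition give q = (103 − 80.5)/(1.5) = 15. So Q = 30 and P = 88.
PS = (88 − 80.5)·30 = 225.
Change in producer surplus: 225 − 0 = 225.

Producer surplus rises by 225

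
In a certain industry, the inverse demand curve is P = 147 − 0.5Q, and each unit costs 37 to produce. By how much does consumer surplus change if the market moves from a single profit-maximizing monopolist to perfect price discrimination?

CS falls by 3025

A monopolist chooses Q where MR = MC. MR = 147 − Q; setting this equal to 37 gives Q = 110 and P = 92.
CS = ½·(147 − 92)·110 = 3025.
Under first-degree price discrimination the firm charges each unit its demand price and produces up to where P = MC, i.e. Q = 220. Consumer surplus is zero; producer surplus equals total surplus.
CS = 0.
Change in consumer surplus: 0 − 3025 = −3025.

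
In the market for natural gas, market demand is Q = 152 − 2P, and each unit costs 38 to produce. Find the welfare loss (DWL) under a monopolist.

Inverting demand: P = 76 − 0.5Q.
Under competition P = MC = 38, so Q = (76 − 38)/0.5 = 76.
The monopolist equates marginal revenue to marginal cost: 76 − Q = 38, so Q = 38. From demand, P = 57.
DWL is the triangle between Q = 38 and Q = 76: ½·(76 − 38)·(57 − 38) = 361.

DWL = 361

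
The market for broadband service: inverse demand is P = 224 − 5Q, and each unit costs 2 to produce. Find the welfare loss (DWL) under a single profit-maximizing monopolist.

DWL = 1232.1

Competitive firms price at marginal cost: P = 2, giving Q = 44.4.
The monopolist equates marginal revenue to marginal cost: 224 − 10Q = 2, so Q = 22.2. From demand, P = 113.
DWL is the triangle between Q = 22.2 and Q = 44.4: ½·(44.4 − 22.2)·(113 − 2) = 1232.1.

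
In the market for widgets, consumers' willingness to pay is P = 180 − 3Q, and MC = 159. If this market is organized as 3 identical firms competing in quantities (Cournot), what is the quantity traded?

Cournot with 3 identical firms: the symmetric best-response condition is 180 − 12q = 159. Each firm produces q = 1.75, total output Q = 5.25, price P = 164.25.

Q = 5.25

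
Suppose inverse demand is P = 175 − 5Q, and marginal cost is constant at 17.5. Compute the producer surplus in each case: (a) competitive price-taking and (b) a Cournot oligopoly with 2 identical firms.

Competitive firms price at marginal cost: P = 17.5, giving Q = 31.5.
PS = (17.5 − 17.5)·31.5 = 0.
With 2 symmetric Cournot firms, each firm's FOC gives 175 − 15q = 17.5, so q = 10.5, Q = 2·10.5 = 21, and P = 70.
PS = (70 − 17.5)·21 = 1102.5.

Competition: PS = 0; Cournot: PS = 1102.5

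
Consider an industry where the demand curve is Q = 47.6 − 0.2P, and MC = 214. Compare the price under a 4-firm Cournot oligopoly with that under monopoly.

Inverting demand: P = 238 − 5Q.
In a 4-firm Cournot equilibrium, symmetry and the first-order condition give q = (238 − 214)/(25) = 0.96. So Q = 3.84 and P = 218.8.
A monopolist chooses Q where MR = MC. MR = 238 − 10Q; setting this equal to 214 gives Q = 2.4 and P = 226.

Cournot: P = 218.8; Monopoly: P = 226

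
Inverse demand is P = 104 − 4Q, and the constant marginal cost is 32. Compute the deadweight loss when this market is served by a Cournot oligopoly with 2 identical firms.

DWL = 72

Competitive firms price at marginal cost: P = 32, giving Q = 18.
With 2 symmetric Cournot firms, each firm's FOC gives 104 − 12q = 32, so q = 6, Q = 2·6 = 12, and P = 56.
DWL is the triangle between Q = 12 and Q = 18: ½·(18 − 12)·(56 − 32) = 72.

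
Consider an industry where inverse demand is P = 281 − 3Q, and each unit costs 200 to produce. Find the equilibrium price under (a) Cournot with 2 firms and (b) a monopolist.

Cournot: P = 227; Monopoly: P = 240.5

Cournot with 2 identical firms: the symmetric best-response condition is 281 − 9q = 200. Each firm produces q = 9, total output Q = 18, price P = 227.
A monopolist chooses Q where MR = MC. MR = 281 − 6Q; setting this equal to 200 gives Q = 13.5 and P = 240.5.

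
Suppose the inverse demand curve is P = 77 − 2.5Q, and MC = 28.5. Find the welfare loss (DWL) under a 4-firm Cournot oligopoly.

Under competition P = MC = 28.5, so Q = (77 − 28.5)/2.5 = 19.4.
Cournot with 4 identical firms: the symmetric best-response condition is 77 − 12.5q = 28.5. Each firm produces q = 3.88, total output Q = 15.52, price P = 38.2.
DWL is the triangle between Q = 15.52 and Q = 19.4: ½·(19.4 − 15.52)·(38.2 − 28.5) = 18.818.

DWL = 18.818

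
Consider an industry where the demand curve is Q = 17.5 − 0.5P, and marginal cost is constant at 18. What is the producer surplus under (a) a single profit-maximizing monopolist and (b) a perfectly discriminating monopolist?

Inverting demand: P = 35 − 2Q.
Monopoly sets MR = MC: 35 − 4Q = 18 ⇒ Q = 4.25, P = 35 − 2·4.25 = 26.5.
PS = (26.5 − 18)·4.25 = 36.125.
A perfectly discriminating monopolist sells every unit with P(Q) ≥ MC(Q), so output equals the competitive quantity Q = 8.5. Each buyer pays their reservation price, so CS = 0 and the firm captures all surplus.
PS = ½·(35 − 18)·8.5 = 72.25.

Monopoly: PS = 36.125; Perfect PD: PS = 72.25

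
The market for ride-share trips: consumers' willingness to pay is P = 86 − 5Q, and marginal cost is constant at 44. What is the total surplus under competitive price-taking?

TS = 176.4

Under competition P = MC = 44, so Q = (86 − 44)/5 = 8.4.
CS = ½·(86 − 44)·8.4 = 176.4; PS = (44 − 44)·8.4 = 0; TS = 176.4.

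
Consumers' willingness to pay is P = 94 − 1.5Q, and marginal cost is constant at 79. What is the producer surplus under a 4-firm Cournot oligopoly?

PS = 24

In a 4-firm Cournot equilibrium, symmetry and the first-order condition give q = (94 − 79)/(7.5) = 2. So Q = 8 and P = 82.
PS = (82 − 79)·8 = 24.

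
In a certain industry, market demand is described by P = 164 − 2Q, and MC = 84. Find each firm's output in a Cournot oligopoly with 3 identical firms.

In a 3-firm Cournot equilibrium, symmetry and the first-order condition give q = (164 − 84)/(8) = 10. So Q = 30 and P = 104.

q_i = 10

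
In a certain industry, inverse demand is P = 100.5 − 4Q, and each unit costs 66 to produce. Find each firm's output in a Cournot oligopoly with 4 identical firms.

With 4 symmetric Cournot firms, each firm's FOC gives 100.5 − 20q = 66, so q = 1.725, Q = 4·1.725 = 6.9, and P = 72.9.

q_i = 1.725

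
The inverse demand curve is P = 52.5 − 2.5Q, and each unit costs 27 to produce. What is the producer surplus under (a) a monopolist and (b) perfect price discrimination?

The monopolist equates marginal revenue to marginal cost: 52.5 − 5Q = 27, so Q = 5.1. From demand, P = 39.75.
PS = (39.75 − 27)·5.1 = 65.025.
A perfectly discriminating monopolist sells every unit with P(Q) ≥ MC(Q), so output equals the competitive quantity Q = 10.2. Each buyer pays their reservation price, so CS = 0 and the firm captures all surplus.
PS = ½·(52.5 − 27)·10.2 = 130.05.

Monopoly: PS = 65.025; Perfect PD: PS = 130.05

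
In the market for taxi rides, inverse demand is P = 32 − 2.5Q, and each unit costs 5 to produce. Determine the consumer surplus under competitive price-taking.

Under competition P = MC = 5, so Q = (32 − 5)/2.5 = 10.8.
CS = ½·(32 − 5)·10.8 = 145.8.

CS = 145.8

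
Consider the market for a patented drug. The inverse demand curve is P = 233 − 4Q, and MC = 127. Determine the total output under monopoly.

Monopoly sets MR = MC: 233 − 8Q = 127 ⇒ Q = 13.25, P = 233 − 4·13.25 = 180.

Q = 13.25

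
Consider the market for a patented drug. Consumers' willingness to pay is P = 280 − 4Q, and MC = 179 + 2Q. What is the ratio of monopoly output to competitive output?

Q_m/Q_c = 0.6

A monopolist chooses Q where MR = MC. MR = 280 − 8Q; setting this equal to 179 + 2Q gives Q = 10.1 and P = 239.6.
Competitive equilibrium sets price equal to marginal cost: 280 − 4Q = 179 + 2Q, so Q = 101/6 and P = 638/3.
Ratio Q_m/Q_c = 10.1/(101/6) = 0.6.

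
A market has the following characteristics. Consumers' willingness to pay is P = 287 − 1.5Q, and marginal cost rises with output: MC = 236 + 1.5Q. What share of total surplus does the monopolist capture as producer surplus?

The monopolist equates marginal revenue to marginal cost: 287 − 3Q = 236 + 1.5Q, so Q = 34/3. From demand, P = 270.
CS = ½·(287 − 270)·34/3 = 289/3.
PS = P·Q − VC(Q) = 270·34/3 − (236·34/3 + ½·1.5·(34/3)²) = 289.
Share captured = PS/TS = 289/(1156/3) = 0.75.

PS/TS = 0.75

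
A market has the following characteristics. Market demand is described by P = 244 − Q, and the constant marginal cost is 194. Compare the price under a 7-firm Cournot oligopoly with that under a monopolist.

Cournot: P = 200.25; Monopoly: P = 219

With 7 symmetric Cournot firms, each firm's FOC gives 244 − 8q = 194, so q = 6.25, Q = 7·6.25 = 43.75, and P = 200.25.
The monopolist equates marginal revenue to marginal cost: 244 − 2Q = 194, so Q = 25. From demand, P = 219.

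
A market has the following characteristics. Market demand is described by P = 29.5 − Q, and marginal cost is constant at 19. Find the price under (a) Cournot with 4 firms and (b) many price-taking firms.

In a 4-firm Cournot equilibrium, symmetry and the first-order condition give q = (29.5 − 19)/(5) = 2.1. So Q = 8.4 and P = 21.1.
Competitive firms price at marginal cost: P = 19, giving Q = 10.5.

Cournot: P = 21.1; Competition: P = 19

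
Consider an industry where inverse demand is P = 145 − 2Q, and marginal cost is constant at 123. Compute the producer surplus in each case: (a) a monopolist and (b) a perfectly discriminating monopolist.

Monopoly: PS = 60.5; Perfect PD: PS = 121

Monopoly sets MR = MC: 145 − 4Q = 123 ⇒ Q = 5.5, P = 145 − 2·5.5 = 134.
PS = (134 − 123)·5.5 = 60.5.
With perfect price discrimination, output is the efficient level Q = 11 (where demand meets MC), but every buyer pays their willingness to pay: CS = 0 and PS = total surplus.
PS = ½·(145 − 123)·11 = 121.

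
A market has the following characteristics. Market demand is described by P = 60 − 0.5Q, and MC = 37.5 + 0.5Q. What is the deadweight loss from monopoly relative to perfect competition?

Under competition P = MC: 60 − 0.5Q = 37.5 + 0.5Q ⇒ Q = 22.5, P = 48.75.
A monopolist chooses Q where MR = MC. MR = 60 − Q; setting this equal to 37.5 + 0.5Q gives Q = 15 and P = 52.5.
CS = ½·(60 − 48.75)·22.5 = 2025/16; PS = (48.75·22.5 − 37.5·22.5 − ½·0.5·22.5²) = 2025/16; TS = 253.125.
CS = ½·(60 − 52.5)·15 = 56.25; PS = (52.5·15 − 37.5·15 − ½·0.5·15²) = 168.75; TS = 225.
DWL = 253.125 − 225 = 28.125.

DWL = 28.125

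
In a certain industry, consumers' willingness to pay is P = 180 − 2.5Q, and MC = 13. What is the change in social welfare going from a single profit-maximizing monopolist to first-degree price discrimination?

The monopolist equates marginal revenue to marginal cost: 180 − 5Q = 13, so Q = 33.4. From demand, P = 96.5.
CS = ½·(180 − 96.5)·33.4 = 1394.45; PS = (96.5 − 13)·33.4 = 2788.9; TS = 4183.35.
Under first-degree price discrimination the firm charges each unit its demand price and produces up to where P = MC, i.e. Q = 66.8. Consumer surplus is zero; producer surplus equals total surplus.
TS = 5577.8 (equal to competitive TS).
Change in social welfare: 5577.8 − 4183.35 = 1394.45.

Social welfare rises by 1394.45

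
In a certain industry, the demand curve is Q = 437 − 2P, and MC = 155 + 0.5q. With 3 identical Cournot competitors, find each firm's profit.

π_i = 483.87

Inverting demand: P = 218.5 − 0.5Q.
Cournot with 3 identical firms: the symmetric best-response condition is 218.5 − 2q = 155 + 0.5q. Each firm produces q = 25.4, total output Q = 76.2, price P = 180.4.
Each firm's profit = 180.4·25.4 − (155·25.4 + ½·0.5·25.4²) = 483.87.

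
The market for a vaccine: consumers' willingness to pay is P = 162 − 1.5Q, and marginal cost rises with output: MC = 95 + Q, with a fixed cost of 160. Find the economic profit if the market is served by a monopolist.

Profit = 401.125

Monopoly sets MR = MC: 162 − 3Q = 95 + Q ⇒ Q = 16.75, P = 162 − 1.5·16.75 = 136.875.
Profit = 136.875·16.75 − (95·16.75 + ½·1·16.75²) − 160 = 401.125.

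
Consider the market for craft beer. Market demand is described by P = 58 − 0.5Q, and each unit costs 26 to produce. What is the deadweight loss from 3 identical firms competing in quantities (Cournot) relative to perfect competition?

DWL = 64

Under competition P = MC = 26, so Q = (58 − 26)/0.5 = 64.
In a 3-firm Cournot equilibrium, symmetry and the first-order condition give q = (58 − 26)/(2) = 16. So Q = 48 and P = 34.
DWL is the triangle between Q = 48 and Q = 64: ½·(64 − 48)·(34 − 26) = 64.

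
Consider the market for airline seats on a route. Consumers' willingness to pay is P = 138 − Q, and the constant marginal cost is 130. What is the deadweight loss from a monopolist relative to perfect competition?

Perfect competition: P = MC = 130, so 138 − Q = 130 and Q = 8.
Monopoly sets MR = MC: 138 − 2Q = 130 ⇒ Q = 4, P = 138 − 4 = 134.
DWL is the triangle between Q = 4 and Q = 8: ½·(8 − 4)·(134 − 130) = 8.

DWL = 8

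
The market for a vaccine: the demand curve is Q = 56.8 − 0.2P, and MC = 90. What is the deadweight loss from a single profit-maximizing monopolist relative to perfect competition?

DWL = 940.9

Inverting demand: P = 284 − 5Q.
Perfect competition: P = MC = 90, so 284 − 5Q = 90 and Q = 38.8.
The monopolist equates marginal revenue to marginal cost: 284 − 10Q = 90, so Q = 19.4. From demand, P = 187.
DWL is the triangle between Q = 19.4 and Q = 38.8: ½·(38.8 − 19.4)·(187 − 90) = 940.9.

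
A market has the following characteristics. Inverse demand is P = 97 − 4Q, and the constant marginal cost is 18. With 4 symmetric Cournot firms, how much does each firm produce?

q_i = 3.95

With 4 symmetric Cournot firms, each firm's FOC gives 97 − 20q = 18, so q = 3.95, Q = 4·3.95 = 15.8, and P = 33.8.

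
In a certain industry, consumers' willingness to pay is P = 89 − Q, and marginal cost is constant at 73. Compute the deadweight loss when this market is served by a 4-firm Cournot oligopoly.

DWL = 5.12

Under competition P = MC = 73, so Q = (89 − 73)/1 = 16.
Cournot with 4 identical firms: the symmetric best-response condition is 89 − 5q = 73. Each firm produces q = 3.2, total output Q = 12.8, price P = 76.2.
DWL is the triangle between Q = 12.8 and Q = 16: ½·(16 − 12.8)·(76.2 − 73) = 5.12.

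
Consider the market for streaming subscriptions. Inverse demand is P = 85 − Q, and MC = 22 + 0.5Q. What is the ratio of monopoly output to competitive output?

The monopolist equates marginal revenue to marginal cost: 85 − 2Q = 22 + 0.5Q, so Q = 25.2. From demand, P = 59.8.
Competitive equilibrium sets price equal to marginal cost: 85 − Q = 22 + 0.5Q, so Q = 42 and P = 43.
Ratio Q_m/Q_c = 25.2/42 = 0.6.

Q_m/Q_c = 0.6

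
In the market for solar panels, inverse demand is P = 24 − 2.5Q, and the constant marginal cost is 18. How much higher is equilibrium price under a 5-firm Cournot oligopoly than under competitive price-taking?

Perfect competition: P = MC = 18, so 24 − 2.5Q = 18 and Q = 2.4.
With 5 symmetric Cournot firms, each firm's FOC gives 24 − 15q = 18, so q = 0.4, Q = 5·0.4 = 2, and P = 19.
Change in equilibrium price: 19 − 18 = 1.

P rises by 1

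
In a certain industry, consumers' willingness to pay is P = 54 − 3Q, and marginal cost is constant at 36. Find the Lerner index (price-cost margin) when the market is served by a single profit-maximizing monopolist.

Lerner index = 0.2

A monopolist chooses Q where MR = MC. MR = 54 − 6Q; setting this equal to 36 gives Q = 3 and P = 45.
Lerner index = (P − MC)/P = (45 − 36)/45 = 0.2.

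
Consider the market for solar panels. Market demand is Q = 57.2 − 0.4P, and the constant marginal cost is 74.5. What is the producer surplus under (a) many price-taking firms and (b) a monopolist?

Competition: PS = 0; Monopoly: PS = 469.225

Inverting demand: P = 143 − 2.5Q.
Perfect competition: P = MC = 74.5, so 143 − 2.5Q = 74.5 and Q = 27.4.
PS = (74.5 − 74.5)·27.4 = 0.
Monopoly sets MR = MC: 143 − 5Q = 74.5 ⇒ Q = 13.7, P = 143 − 2.5·13.7 = 108.75.
PS = (108.75 − 74.5)·13.7 = 469.225.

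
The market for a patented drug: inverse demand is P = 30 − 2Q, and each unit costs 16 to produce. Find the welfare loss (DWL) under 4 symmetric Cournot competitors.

DWL = 1.96

Perfect competition: P = MC = 16, so 30 − 2Q = 16 and Q = 7.
Cournot with 4 identical firms: the symmetric best-response condition is 30 − 10q = 16. Each firm produces q = 1.4, total output Q = 5.6, price P = 18.8.
DWL is the triangle between Q = 5.6 and Q = 7: ½·(7 − 5.6)·(18.8 − 16) = 1.96.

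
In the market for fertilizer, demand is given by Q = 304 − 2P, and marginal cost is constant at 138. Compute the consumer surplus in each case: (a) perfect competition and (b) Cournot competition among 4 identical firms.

Inverting demand: P = 152 − 0.5Q.
Perfect competition: P = MC = 138, so 152 − 0.5Q = 138 and Q = 28.
CS = ½·(152 − 138)·28 = 196.
In a 4-firm Cournot equilibrium, symmetry and the first-order condition give q = (152 − 138)/(2.5) = 5.6. So Q = 22.4 and P = 140.8.
CS = ½·(152 − 140.8)·22.4 = 125.44.

Competition: CS = 196; Cournot: CS = 125.44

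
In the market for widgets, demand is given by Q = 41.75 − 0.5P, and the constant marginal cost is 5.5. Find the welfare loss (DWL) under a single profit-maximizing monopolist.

Inverting demand: P = 83.5 − 2Q.
Competitive firms price at marginal cost: P = 5.5, giving Q = 39.
The monopolist equates marginal revenue to marginal cost: 83.5 − 4Q = 5.5, so Q = 19.5. From demand, P = 44.5.
DWL is the triangle between Q = 19.5 and Q = 39: ½·(39 − 19.5)·(44.5 − 5.5) = 380.25.

DWL = 380.25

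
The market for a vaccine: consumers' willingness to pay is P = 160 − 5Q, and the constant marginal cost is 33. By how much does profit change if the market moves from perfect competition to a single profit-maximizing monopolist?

Under competition P = MC = 33, so Q = (160 − 33)/5 = 25.4.
Profit = (33 − 33)·25.4 = 0.
The monopolist equates marginal revenue to marginal cost: 160 − 10Q = 33, so Q = 12.7. From demand, P = 96.5.
Profit = (96.5 − 33)·12.7 = 806.45.
Change in profit: 806.45 − 0 = 806.45.

Profit rises by 806.45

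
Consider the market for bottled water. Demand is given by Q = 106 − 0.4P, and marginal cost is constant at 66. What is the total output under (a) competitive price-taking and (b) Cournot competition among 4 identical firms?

Competition: Q = 79.6; Cournot: Q = 63.68

Inverting demand: P = 265 − 2.5Q.
Competitive firms price at marginal cost: P = 66, giving Q = 79.6.
With 4 symmetric Cournot firms, each firm's FOC gives 265 − 12.5q = 66, so q = 15.92, Q = 4·15.92 = 63.68, and P = 105.8.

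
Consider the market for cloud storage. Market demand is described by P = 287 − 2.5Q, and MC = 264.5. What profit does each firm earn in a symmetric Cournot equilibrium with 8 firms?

In a 8-firm Cournot equilibrium, symmetry and the first-order condition give q = (287 − 264.5)/(22.5) = 1. So Q = 8 and P = 267.
Each firm's profit = (267 − 264.5)·1 = 2.5.

π_i = 2.5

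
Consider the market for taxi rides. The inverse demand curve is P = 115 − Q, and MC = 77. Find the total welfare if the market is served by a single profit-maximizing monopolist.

TS = 541.5

The monopolist equates marginal revenue to marginal cost: 115 − 2Q = 77, so Q = 19. From demand, P = 96.
CS = ½·(115 − 96)·19 = 180.5; PS = (96 − 77)·19 = 361; TS = 541.5.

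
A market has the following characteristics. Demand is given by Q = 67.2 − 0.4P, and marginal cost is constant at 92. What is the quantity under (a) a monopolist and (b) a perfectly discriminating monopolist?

Inverting demand: P = 168 − 2.5Q.
Monopoly sets MR = MC: 168 − 5Q = 92 ⇒ Q = 15.2, P = 168 − 2.5·15.2 = 130.
Under first-degree price discrimination the firm charges each unit its demand price and produces up to where P = MC, i.e. Q = 30.4. Consumer surplus is zero; producer surplus equals total surplus.

Monopoly: Q = 15.2; Perfect PD: Q = 30.4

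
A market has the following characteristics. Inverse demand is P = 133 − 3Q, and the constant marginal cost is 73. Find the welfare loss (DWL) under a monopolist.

Perfect competition: P = MC = 73, so 133 − 3Q = 73 and Q = 20.
A monopolist chooses Q where MR = MC. MR = 133 − 6Q; setting this equal to 73 gives Q = 10 and P = 103.
DWL is the triangle between Q = 10 and Q = 20: ½·(20 − 10)·(103 − 73) = 150.

DWL = 150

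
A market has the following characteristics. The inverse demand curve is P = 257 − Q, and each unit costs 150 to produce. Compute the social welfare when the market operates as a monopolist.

TS = 4293.375

Monopoly sets MR = MC: 257 − 2Q = 150 ⇒ Q = 53.5, P = 257 − 53.5 = 203.5.
CS = ½·(257 − 203.5)·53.5 = 1431.125; PS = (203.5 − 150)·53.5 = 2862.25; TS = 4293.375.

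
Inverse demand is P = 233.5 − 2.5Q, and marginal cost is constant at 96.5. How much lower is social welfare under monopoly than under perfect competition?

TS falls by 938.45

Under competition P = MC = 96.5, so Q = (233.5 − 96.5)/2.5 = 54.8.
CS = ½·(233.5 − 96.5)·54.8 = 3753.8; PS = (96.5 − 96.5)·54.8 = 0; TS = 3753.8.
A monopolist chooses Q where MR = MC. MR = 233.5 − 5Q; setting this equal to 96.5 gives Q = 27.4 and P = 165.
CS = ½·(233.5 − 165)·27.4 = 938.45; PS = (165 − 96.5)·27.4 = 1876.9; TS = 2815.35.
Change in social welfare: 2815.35 − 3753.8 = −938.45.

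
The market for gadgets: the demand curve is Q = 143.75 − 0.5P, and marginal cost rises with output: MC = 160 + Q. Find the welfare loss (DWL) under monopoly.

DWL = 433.5

Inverting demand: P = 287.5 − 2Q.
Competitive equilibrium sets price equal to marginal cost: 287.5 − 2Q = 160 + Q, so Q = 42.5 and P = 202.5.
Monopoly sets MR = MC: 287.5 − 4Q = 160 + Q ⇒ Q = 25.5, P = 287.5 − 2·25.5 = 236.5.
CS = ½·(287.5 − 202.5)·42.5 = 1806.25; PS = (202.5·42.5 − 160·42.5 − ½·1·42.5²) = 903.125; TS = 2709.375.
CS = ½·(287.5 − 236.5)·25.5 = 650.25; PS = (236.5·25.5 − 160·25.5 − ½·1·25.5²) = 1625.625; TS = 2275.875.
DWL = 2709.375 − 2275.875 = 433.5.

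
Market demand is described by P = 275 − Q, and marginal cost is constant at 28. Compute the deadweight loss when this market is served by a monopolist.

Perfect competition: P = MC = 28, so 275 − Q = 28 and Q = 247.
A monopolist chooses Q where MR = MC. MR = 275 − 2Q; setting this equal to 28 gives Q = 123.5 and P = 151.5.
DWL is the triangle between Q = 123.5 and Q = 247: ½·(247 − 123.5)·(151.5 − 28) = 7626.125.

DWL = 7626.125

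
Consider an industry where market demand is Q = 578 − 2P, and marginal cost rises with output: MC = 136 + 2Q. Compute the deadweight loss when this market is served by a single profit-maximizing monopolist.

Inverting demand: P = 289 − 0.5Q.
Competitive equilibrium sets price equal to marginal cost: 289 − 0.5Q = 136 + 2Q, so Q = 61.2 and P = 258.4.
The monopolist equates marginal revenue to marginal cost: 289 − Q = 136 + 2Q, so Q = 51. From demand, P = 263.5.
CS = ½·(289 − 258.4)·61.2 = 936.36; PS = (258.4·61.2 − 136·61.2 − ½·2·61.2²) = 3745.44; TS = 4681.8.
CS = ½·(289 − 263.5)·51 = 650.25; PS = (263.5·51 − 136·51 − ½·2·51²) = 3901.5; TS = 4551.75.
DWL = 4681.8 − 4551.75 = 130.05.

DWL = 130.05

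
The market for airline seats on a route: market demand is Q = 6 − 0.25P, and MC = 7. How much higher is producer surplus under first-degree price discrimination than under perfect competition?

Producer surplus rises by 36.125

Inverting demand: P = 24 − 4Q.
Competitive firms price at marginal cost: P = 7, giving Q = 4.25.
PS = (7 − 7)·4.25 = 0.
A perfectly discriminating monopolist sells every unit with P(Q) ≥ MC(Q), so output equals the competitive quantity Q = 4.25. Each buyer pays their reservation price, so CS = 0 and the firm captures all surplus.
PS = ½·(24 − 7)·4.25 = 36.125.
Change in producer surplus: 36.125 − 0 = 36.125.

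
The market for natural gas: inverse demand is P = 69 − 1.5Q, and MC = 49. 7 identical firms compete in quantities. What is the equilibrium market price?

In a 7-firm Cournot equilibrium, symmetry and the first-order condition give q = (69 − 49)/(12) = 5/3. So Q = 35/3 and P = 51.5.

P = 51.5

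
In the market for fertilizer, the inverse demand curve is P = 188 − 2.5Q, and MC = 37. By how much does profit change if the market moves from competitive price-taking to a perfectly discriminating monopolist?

Profit rises by 4560.2

Perfect competition: P = MC = 37, so 188 − 2.5Q = 37 and Q = 60.4.
Profit = (37 − 37)·60.4 = 0.
Under first-degree price discrimination the firm charges each unit its demand price and produces up to where P = MC, i.e. Q = 60.4. Consumer surplus is zero; producer surplus equals total surplus.
PS equals the full surplus area, 4560.2. Profit = 4560.2 = 4560.2.
Change in profit: 4560.2 − 0 = 4560.2.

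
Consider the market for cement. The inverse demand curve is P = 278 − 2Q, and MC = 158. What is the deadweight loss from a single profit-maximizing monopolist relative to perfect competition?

DWL = 900

Under competition P = MC = 158, so Q = (278 − 158)/2 = 60.
A monopolist chooses Q where MR = MC. MR = 278 − 4Q; setting this equal to 158 gives Q = 30 and P = 218.
DWL is the triangle between Q = 30 and Q = 60: ½·(60 − 30)·(218 − 158) = 900.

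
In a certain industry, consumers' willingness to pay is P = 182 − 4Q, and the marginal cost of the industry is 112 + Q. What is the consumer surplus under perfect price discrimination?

CS = 0

With perfect price discrimination, output is the efficient level Q = 14 (where demand meets MC), but every buyer pays their willingness to pay: CS = 0 and PS = total surplus.
CS = 0.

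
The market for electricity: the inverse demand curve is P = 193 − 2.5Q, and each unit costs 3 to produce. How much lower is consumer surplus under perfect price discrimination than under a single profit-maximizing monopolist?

A monopolist chooses Q where MR = MC. MR = 193 − 5Q; setting this equal to 3 gives Q = 38 and P = 98.
CS = ½·(193 − 98)·38 = 1805.
A perfectly discriminating monopolist sells every unit with P(Q) ≥ MC(Q), so output equals the competitive quantity Q = 76. Each buyer pays their reservation price, so CS = 0 and the firm captures all surplus.
CS = 0.
Change in consumer surplus: 0 − 1805 = −1805.

CS falls by 1805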